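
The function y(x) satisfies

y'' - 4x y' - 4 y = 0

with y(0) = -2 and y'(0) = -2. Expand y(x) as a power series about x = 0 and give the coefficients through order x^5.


Ansatz: y(x) = sum_{n>=0} a_n x^n, so y'(x) = sum_{n>=1} n a_n x^(n-1) and y''(x) = sum_{n>=2} n(n-1) a_n x^(n-2).
Substitute into P(x) y'' + Q(x) y' + R(x) y = 0 with P(x) = 1, Q(x) = -4x, R(x) = -4, and match powers of x.
Initial conditions: a_0 = -2, a_1 = -2.
Setting the coefficient of each power of x to zero and solving order by order (substituting the coefficients already found):
  x^0: 2 a_2 - 4 a_0 = 0  ->  2 a_2 = 4 a_0 = -8  ->  a_2 = -4
  x^1: 6 a_3 - 8 a_1 = 0  ->  6 a_3 = 8 a_1 = -16  ->  a_3 = -8/3
  x^2: 12 a_4 - 12 a_2 = 0  ->  12 a_4 = 12 a_2 = -48  ->  a_4 = -4
  x^3: 20 a_5 - 16 a_3 = 0  ->  20 a_5 = 16 a_3 = -128/3  ->  a_5 = -32/15
Truncated series: y(x) = -2 - 2 x - 4 x^2 - (8/3) x^3 - 4 x^4 - (32/15) x^5 + O(x^6).

a_0 = -2; a_1 = -2; a_2 = -4; a_3 = -8/3; a_4 = -4; a_5 = -32/15


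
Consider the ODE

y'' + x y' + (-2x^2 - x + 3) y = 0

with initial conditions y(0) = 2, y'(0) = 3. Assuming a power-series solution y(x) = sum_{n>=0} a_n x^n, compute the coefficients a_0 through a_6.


Ansatz: y(x) = sum_{n>=0} a_n x^n, so y'(x) = sum_{n>=1} n a_n x^(n-1) and y''(x) = sum_{n>=2} n(n-1) a_n x^(n-2).
Substitute into P(x) y'' + Q(x) y' + R(x) y = 0 with P(x) = 1, Q(x) = x, R(x) = -2x^2 - x + 3, and match powers of x.
Initial conditions: a_0 = 2, a_1 = 3.
Setting the coefficient of each power of x to zero and solving order by order (substituting the coefficients already found):
  x^0: 2 a_2 + 3 a_0 = 0  ->  2 a_2 = -3 a_0 = -6  ->  a_2 = -3
  x^1: 6 a_3 + 4 a_1 - a_0 = 0  ->  6 a_3 = -4 a_1 + a_0 = -10  ->  a_3 = -5/3
  x^2: 12 a_4 + 5 a_2 - a_1 - 2 a_0 = 0  ->  12 a_4 = -5 a_2 + a_1 + 2 a_0 = 22  ->  a_4 = 11/6
  x^3: 20 a_5 + 6 a_3 - a_2 - 2 a_1 = 0  ->  20 a_5 = -6 a_3 + a_2 + 2 a_1 = 13  ->  a_5 = 13/20
  x^4: 30 a_6 + 7 a_4 - a_3 - 2 a_2 = 0  ->  30 a_6 = -7 a_4 + a_3 + 2 a_2 = -41/2  ->  a_6 = -41/60
Truncated series: y(x) = 2 + 3 x - 3 x^2 - (5/3) x^3 + (11/6) x^4 + (13/20) x^5 - (41/60) x^6 + O(x^7).

a_0 = 2; a_1 = 3; a_2 = -3; a_3 = -5/3; a_4 = 11/6; a_5 = 13/20; a_6 = -41/60


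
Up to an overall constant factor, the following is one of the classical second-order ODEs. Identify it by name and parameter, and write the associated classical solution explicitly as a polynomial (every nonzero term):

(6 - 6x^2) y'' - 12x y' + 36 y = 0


All three coefficients share the factor 6; dividing through by 6 gives  (1 - x^2) y'' - 2x y' + 6 y = 0.
This matches the Legendre equation (1 - x^2) y'' - 2x y' + n(n+1) y = 0 (note the -2x y' term) with n(n+1) = 6, so n = 2; the polynomial solution is P_2(x).
With y = sum_k a_k x^k, matching x^k gives (k+2)(k+1) a_{k+2} = [k(k+1) - n(n+1)] a_k = (k - 2)(k + 3) a_k. The right side vanishes at k = 2, so the series with the parity of 2 terminates at degree 2.
Standard normalization (P_n(1) = 1): leading coefficient (2n)!/(2^n (n!)^2) = 24/(4*4) = 3/2, so a_2 = 3/2. Work downward with a_k = (k+1)(k+2) a_{k+2} / ((k - 2)(k + 3)):
  a_0 = (1)(2)(3/2) / ((0 - 2)(0 + 3)) = 3/(-6) = -1/2
Hence P_2(x) = 3 x^2/2 - 1/2.

P_2(x); series = 3 x^2/2 - 1/2


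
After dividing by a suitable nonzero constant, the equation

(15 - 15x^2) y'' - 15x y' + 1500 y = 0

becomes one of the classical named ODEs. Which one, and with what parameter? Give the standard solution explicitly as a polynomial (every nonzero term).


All three coefficients share the factor 15; dividing through by 15 gives  (1 - x^2) y'' - x y' + 100 y = 0.
This matches the Chebyshev equation (1 - x^2) y'' - x y' + n^2 y = 0 (note the -x y' term, not -2x y') with n^2 = 100, so n = 10; the polynomial solution is T_10(x).
With y = sum_k a_k x^k, matching x^k gives (k+2)(k+1) a_{k+2} = (k^2 - n^2) a_k = (k - 10)(k + 10) a_k. The right side vanishes at k = 10, so the series with the parity of 10 terminates at degree 10.
Standard normalization: leading coefficient of T_n is 2^(n-1), so a_10 = 2^9 = 512. Work downward with a_k = (k+1)(k+2) a_{k+2} / ((k - 10)(k + 10)):
  a_8 = (9)(10)(512) / ((8 - 10)(8 + 10)) = 46080/(-36) = -1280
  a_6 = (7)(8)(-1280) / ((6 - 10)(6 + 10)) = -71680/(-64) = 1120
  a_4 = (5)(6)(1120) / ((4 - 10)(4 + 10)) = 33600/(-84) = -400
  a_2 = (3)(4)(-400) / ((2 - 10)(2 + 10)) = -4800/(-96) = 50
  a_0 = (1)(2)(50) / ((0 - 10)(0 + 10)) = 100/(-100) = -1
Hence T_10(x) = 512 x^10 - 1280 x^8 + 1120 x^6 - 400 x^4 + 50 x^2 - 1.

T_10(x); series = 512 x^10 - 1280 x^8 + 1120 x^6 - 400 x^4 + 50 x^2 - 1


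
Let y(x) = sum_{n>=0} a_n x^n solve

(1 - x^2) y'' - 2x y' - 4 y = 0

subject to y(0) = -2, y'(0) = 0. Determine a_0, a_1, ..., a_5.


Ansatz: y(x) = sum_{n>=0} a_n x^n, so y'(x) = sum_{n>=1} n a_n x^(n-1) and y''(x) = sum_{n>=2} n(n-1) a_n x^(n-2).
Substitute into P(x) y'' + Q(x) y' + R(x) y = 0 with P(x) = 1 - x^2, Q(x) = -2x, R(x) = -4, and match powers of x.
Initial conditions: a_0 = -2, a_1 = 0.
Setting the coefficient of each power of x to zero and solving order by order (substituting the coefficients already found):
  x^0: 2 a_2 - 4 a_0 = 0  ->  2 a_2 = 4 a_0 = -8  ->  a_2 = -4
  x^1: 6 a_3 - 6 a_1 = 0  ->  6 a_3 = 6 a_1 = 0  ->  a_3 = 0
  x^2: 12 a_4 - 10 a_2 = 0  ->  12 a_4 = 10 a_2 = -40  ->  a_4 = -10/3
  x^3: 20 a_5 - 16 a_3 = 0  ->  20 a_5 = 16 a_3 = 0  ->  a_5 = 0
Truncated series: y(x) = -2 - 4 x^2 - (10/3) x^4 + O(x^6).

a_0 = -2; a_1 = 0; a_2 = -4; a_3 = 0; a_4 = -10/3; a_5 = 0


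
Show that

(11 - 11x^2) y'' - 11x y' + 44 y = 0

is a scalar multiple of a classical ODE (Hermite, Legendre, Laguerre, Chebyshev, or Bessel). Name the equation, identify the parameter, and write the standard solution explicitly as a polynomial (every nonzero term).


All three coefficients share the factor 11; dividing through by 11 gives  (1 - x^2) y'' - x y' + 4 y = 0.
This matches the Chebyshev equation (1 - x^2) y'' - x y' + n^2 y = 0 (note the -x y' term, not -2x y') with n^2 = 4, so n = 2; the polynomial solution is T_2(x).
With y = sum_k a_k x^k, matching x^k gives (k+2)(k+1) a_{k+2} = (k^2 - n^2) a_k = (k - 2)(k + 2) a_k. The right side vanishes at k = 2, so the series with the parity of 2 terminates at degree 2.
Standard normalization: leading coefficient of T_n is 2^(n-1), so a_2 = 2^1 = 2. Work downward with a_k = (k+1)(k+2) a_{k+2} / ((k - 2)(k + 2)):
  a_0 = (1)(2)(2) / ((0 - 2)(0 + 2)) = 4/(-4) = -1
Hence T_2(x) = 2 x^2 - 1.

T_2(x); series = 2 x^2 - 1


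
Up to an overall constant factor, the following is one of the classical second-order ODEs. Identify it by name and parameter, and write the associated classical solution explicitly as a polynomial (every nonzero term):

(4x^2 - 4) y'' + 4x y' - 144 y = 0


All three coefficients share the factor -4; dividing through by -4 gives  (1 - x^2) y'' - x y' + 36 y = 0.
This matches the Chebyshev equation (1 - x^2) y'' - x y' + n^2 y = 0 (note the -x y' term, not -2x y') with n^2 = 36, so n = 6; the polynomial solution is T_6(x).
With y = sum_k a_k x^k, matching x^k gives (k+2)(k+1) a_{k+2} = (k^2 - n^2) a_k = (k - 6)(k + 6) a_k. The right side vanishes at k = 6, so the series with the parity of 6 terminates at degree 6.
Standard normalization: leading coefficient of T_n is 2^(n-1), so a_6 = 2^5 = 32. Work downward with a_k = (k+1)(k+2) a_{k+2} / ((k - 6)(k + 6)):
  a_4 = (5)(6)(32) / ((4 - 6)(4 + 6)) = 960/(-20) = -48
  a_2 = (3)(4)(-48) / ((2 - 6)(2 + 6)) = -576/(-32) = 18
  a_0 = (1)(2)(18) / ((0 - 6)(0 + 6)) = 36/(-36) = -1
Hence T_6(x) = 32 x^6 - 48 x^4 + 18 x^2 - 1.

T_6(x); series = 32 x^6 - 48 x^4 + 18 x^2 - 1


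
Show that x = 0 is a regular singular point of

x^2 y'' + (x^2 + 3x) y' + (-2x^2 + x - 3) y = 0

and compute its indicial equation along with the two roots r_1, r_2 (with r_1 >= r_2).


Divide by x^2 to reach normal form y'' + P_1(x) y' + P_2(x) y = 0 with P_1(x) = 1 + 3/x and P_2(x) = -2 + 1/x - 3/x^2.
x = 0 is a singular point because the y'-coefficient 1 + 3/x has a pole at x = 0 and the y-coefficient -2 + 1/x - 3/x^2 has a pole at x = 0.
It is a regular singular point because x P_1(x) = p(x) = x + 3 and x^2 P_2(x) = q(x) = -2x^2 + x - 3 are polynomials, hence analytic at x = 0.
p(0) = 3,  q(0) = -3.
Indicial equation: r(r-1) + p(0) r + q(0) = 0, i.e. r^2 + (p(0) - 1) r + q(0) = 0, i.e. r^2 + 2 r - 3 = 0.
Discriminant: (2)^2 - 4(-3) = 16, so r = (-2 ± 4)/2.
Solving: r_1 = 1, r_2 = -3.

indicial: r^2 + 2 r - 3 = 0; roots r_1 = 1, r_2 = -3


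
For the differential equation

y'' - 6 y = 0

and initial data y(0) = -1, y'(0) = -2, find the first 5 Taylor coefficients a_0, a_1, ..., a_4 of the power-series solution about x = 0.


Ansatz: y(x) = sum_{n>=0} a_n x^n, so y'(x) = sum_{n>=1} n a_n x^(n-1) and y''(x) = sum_{n>=2} n(n-1) a_n x^(n-2).
Substitute into P(x) y'' + Q(x) y' + R(x) y = 0 with P(x) = 1, Q(x) = 0, R(x) = -6, and match powers of x.
Initial conditions: a_0 = -1, a_1 = -2.
Setting the coefficient of each power of x to zero and solving order by order (substituting the coefficients already found):
  x^0: 2 a_2 - 6 a_0 = 0  ->  2 a_2 = 6 a_0 = -6  ->  a_2 = -3
  x^1: 6 a_3 - 6 a_1 = 0  ->  6 a_3 = 6 a_1 = -12  ->  a_3 = -2
  x^2: 12 a_4 - 6 a_2 = 0  ->  12 a_4 = 6 a_2 = -18  ->  a_4 = -3/2
Truncated series: y(x) = -1 - 2 x - 3 x^2 - 2 x^3 - (3/2) x^4 + O(x^5).

a_0 = -1; a_1 = -2; a_2 = -3; a_3 = -2; a_4 = -3/2


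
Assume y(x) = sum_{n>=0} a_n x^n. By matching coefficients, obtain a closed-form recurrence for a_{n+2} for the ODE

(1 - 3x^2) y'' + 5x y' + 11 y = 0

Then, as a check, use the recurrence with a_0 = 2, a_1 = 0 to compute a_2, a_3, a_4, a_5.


Substitute y = sum_n a_n x^n.
(1 - 3 x^2) y'' contributes (n+2)(n+1) a_{n+2} - 3 n(n-1) a_n at x^n.
5 x y'(x) contributes 5 n a_n at x^n.
11 y(x) contributes 11 a_n at x^n.
Matching x^n: (n+2)(n+1) a_{n+2} + (-3 n(n-1) + 5 n + 11) a_n = 0.
Thus a_{n+2} = (3 n(n-1) - 5 n - 11) / ((n+1)(n+2)) * a_n.

Check with a_0 = 2, a_1 = 0 (apply the recurrence for n = 0, 1, 2, 3): a_0 = 2, a_1 = 0, a_2 = -11, a_3 = 0, a_4 = 55/4, a_5 = 0.

a_(n+2) = (3 n(n-1) - 5 n - 11) / ((n+1)(n+2)) * a_n; check: a_0 = 2, a_1 = 0, a_2 = -11, a_3 = 0, a_4 = 55/4, a_5 = 0


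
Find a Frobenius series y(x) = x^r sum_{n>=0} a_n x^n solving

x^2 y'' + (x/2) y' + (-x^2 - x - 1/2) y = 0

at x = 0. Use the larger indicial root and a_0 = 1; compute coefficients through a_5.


Write in Frobenius form y'' + (p(x)/x) y' + (q(x)/x^2) y = 0:
  p(x) = 1/2,  q(x) = -x^2 - x - 1/2.
Indicial equation: r(r-1) + (1/2) r + (-1/2) = 0 -> roots r_1 = 1, r_2 = -1/2.
Take r = r_1 = 1. Let y(x) = x^r sum_{n>=0} a_n x^n with a_0 = 1.
Substitute y = x^r sum a_n x^n and match x^{r+n}. The recurrence is
  D(n) a_n - 1 a_{n-1} - 1 a_{n-2} = 0,  where D(n) = (r+n)(r+n-1) + (1/2)(r+n) + (-1/2).
  a_n = [1 a_{n-1} + 1 a_{n-2}] / D(n).
Since the indicial polynomial factors as (r - r_1)(r - r_2), D(n) = (r_1 + n - r_1)(r_1 + n - r_2) = n(n + 3/2).
Evaluating step by step (a_0 = 1):
  n = 1: D(1) = 1(1 + 3/2) = 5/2; numerator = 1(1) = 1; a_1 = (1)/(5/2) = 2/5
  n = 2: D(2) = 2(2 + 3/2) = 7; numerator = 1(2/5) + 1(1) = 7/5; a_2 = (7/5)/(7) = 1/5
  n = 3: D(3) = 3(3 + 3/2) = 27/2; numerator = 1(1/5) + 1(2/5) = 3/5; a_3 = (3/5)/(27/2) = 2/45
  n = 4: D(4) = 4(4 + 3/2) = 22; numerator = 1(2/45) + 1(1/5) = 11/45; a_4 = (11/45)/(22) = 1/90
  n = 5: D(5) = 5(5 + 3/2) = 65/2; numerator = 1(1/90) + 1(2/45) = 1/18; a_5 = (1/18)/(65/2) = 1/585

r = 1; a_0 = 1; a_1 = 2/5; a_2 = 1/5; a_3 = 2/45; a_4 = 1/90; a_5 = 1/585


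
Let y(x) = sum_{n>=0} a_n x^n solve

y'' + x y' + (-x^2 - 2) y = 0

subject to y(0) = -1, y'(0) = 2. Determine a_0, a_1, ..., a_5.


Ansatz: y(x) = sum_{n>=0} a_n x^n, so y'(x) = sum_{n>=1} n a_n x^(n-1) and y''(x) = sum_{n>=2} n(n-1) a_n x^(n-2).
Substitute into P(x) y'' + Q(x) y' + R(x) y = 0 with P(x) = 1, Q(x) = x, R(x) = -x^2 - 2, and match powers of x.
Initial conditions: a_0 = -1, a_1 = 2.
Setting the coefficient of each power of x to zero and solving order by order (substituting the coefficients already found):
  x^0: 2 a_2 - 2 a_0 = 0  ->  2 a_2 = 2 a_0 = -2  ->  a_2 = -1
  x^1: 6 a_3 - a_1 = 0  ->  6 a_3 = a_1 = 2  ->  a_3 = 1/3
  x^2: 12 a_4 - a_0 = 0  ->  12 a_4 = a_0 = -1  ->  a_4 = -1/12
  x^3: 20 a_5 + a_3 - a_1 = 0  ->  20 a_5 = -a_3 + a_1 = 5/3  ->  a_5 = 1/12
Truncated series: y(x) = -1 + 2 x - x^2 + (1/3) x^3 - (1/12) x^4 + (1/12) x^5 + O(x^6).

a_0 = -1; a_1 = 2; a_2 = -1; a_3 = 1/3; a_4 = -1/12; a_5 = 1/12


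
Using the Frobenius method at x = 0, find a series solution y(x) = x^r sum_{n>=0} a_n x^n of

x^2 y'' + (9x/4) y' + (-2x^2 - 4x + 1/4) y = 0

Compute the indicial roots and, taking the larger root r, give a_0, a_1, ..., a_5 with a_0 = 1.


Write in Frobenius form y'' + (p(x)/x) y' + (q(x)/x^2) y = 0:
  p(x) = 9/4,  q(x) = -2x^2 - 4x + 1/4.
Indicial equation: r(r-1) + (9/4) r + (1/4) = 0 -> roots r_1 = -1/4, r_2 = -1.
Take r = r_1 = -1/4. Let y(x) = x^r sum_{n>=0} a_n x^n with a_0 = 1.
Substitute y = x^r sum a_n x^n and match x^{r+n}. The recurrence is
  D(n) a_n - 4 a_{n-1} - 2 a_{n-2} = 0,  where D(n) = (r+n)(r+n-1) + (9/4)(r+n) + (1/4).
  a_n = [4 a_{n-1} + 2 a_{n-2}] / D(n).
Since the indicial polynomial factors as (r - r_1)(r - r_2), D(n) = (r_1 + n - r_1)(r_1 + n - r_2) = n(n + 3/4).
Evaluating step by step (a_0 = 1):
  n = 1: D(1) = 1(1 + 3/4) = 7/4; numerator = 4(1) = 4; a_1 = (4)/(7/4) = 16/7
  n = 2: D(2) = 2(2 + 3/4) = 11/2; numerator = 4(16/7) + 2(1) = 78/7; a_2 = (78/7)/(11/2) = 156/77
  n = 3: D(3) = 3(3 + 3/4) = 45/4; numerator = 4(156/77) + 2(16/7) = 976/77; a_3 = (976/77)/(45/4) = 3904/3465
  n = 4: D(4) = 4(4 + 3/4) = 19; numerator = 4(3904/3465) + 2(156/77) = 2696/315; a_4 = (2696/315)/(19) = 2696/5985
  n = 5: D(5) = 5(5 + 3/4) = 115/4; numerator = 4(2696/5985) + 2(3904/3465) = 29664/7315; a_5 = (29664/7315)/(115/4) = 118656/841225

r = -1/4; a_0 = 1; a_1 = 16/7; a_2 = 156/77; a_3 = 3904/3465; a_4 = 2696/5985; a_5 = 118656/841225


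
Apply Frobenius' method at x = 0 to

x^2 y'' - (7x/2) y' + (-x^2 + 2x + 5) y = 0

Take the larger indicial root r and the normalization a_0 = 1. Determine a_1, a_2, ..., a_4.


Write in Frobenius form y'' + (p(x)/x) y' + (q(x)/x^2) y = 0:
  p(x) = -7/2,  q(x) = -x^2 + 2x + 5.
Indicial equation: r(r-1) + (-7/2) r + (5) = 0 -> roots r_1 = 5/2, r_2 = 2.
Take r = r_1 = 5/2. Let y(x) = x^r sum_{n>=0} a_n x^n with a_0 = 1.
Substitute y = x^r sum a_n x^n and match x^{r+n}. The recurrence is
  D(n) a_n + 2 a_{n-1} - 1 a_{n-2} = 0,  where D(n) = (r+n)(r+n-1) + (-7/2)(r+n) + (5).
  a_n = [-2 a_{n-1} + 1 a_{n-2}] / D(n).
Since the indicial polynomial factors as (r - r_1)(r - r_2), D(n) = (r_1 + n - r_1)(r_1 + n - r_2) = n(n + 1/2).
Evaluating step by step (a_0 = 1):
  n = 1: D(1) = 1(1 + 1/2) = 3/2; numerator = -2(1) = -2; a_1 = (-2)/(3/2) = -4/3
  n = 2: D(2) = 2(2 + 1/2) = 5; numerator = -2(-4/3) + 1(1) = 11/3; a_2 = (11/3)/(5) = 11/15
  n = 3: D(3) = 3(3 + 1/2) = 21/2; numerator = -2(11/15) + 1(-4/3) = -14/5; a_3 = (-14/5)/(21/2) = -4/15
  n = 4: D(4) = 4(4 + 1/2) = 18; numerator = -2(-4/15) + 1(11/15) = 19/15; a_4 = (19/15)/(18) = 19/270

r = 5/2; a_0 = 1; a_1 = -4/3; a_2 = 11/15; a_3 = -4/15; a_4 = 19/270


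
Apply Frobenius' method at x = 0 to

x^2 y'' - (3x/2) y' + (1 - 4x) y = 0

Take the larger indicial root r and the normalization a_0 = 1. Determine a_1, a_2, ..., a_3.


Write in Frobenius form y'' + (p(x)/x) y' + (q(x)/x^2) y = 0:
  p(x) = -3/2,  q(x) = 1 - 4x.
Indicial equation: r(r-1) + (-3/2) r + (1) = 0 -> roots r_1 = 2, r_2 = 1/2.
Take r = r_1 = 2. Let y(x) = x^r sum_{n>=0} a_n x^n with a_0 = 1.
Substitute y = x^r sum a_n x^n and match x^{r+n}. The recurrence is
  D(n) a_n - 4 a_{n-1} = 0,  where D(n) = (r+n)(r+n-1) + (-3/2)(r+n) + (1).
  a_n = 4 / D(n) * a_{n-1}.
Since the indicial polynomial factors as (r - r_1)(r - r_2), D(n) = (r_1 + n - r_1)(r_1 + n - r_2) = n(n + 3/2).
Evaluating step by step (a_0 = 1):
  n = 1: D(1) = 1(1 + 3/2) = 5/2; numerator = 4(1) = 4; a_1 = (4)/(5/2) = 8/5
  n = 2: D(2) = 2(2 + 3/2) = 7; numerator = 4(8/5) = 32/5; a_2 = (32/5)/(7) = 32/35
  n = 3: D(3) = 3(3 + 3/2) = 27/2; numerator = 4(32/35) = 128/35; a_3 = (128/35)/(27/2) = 256/945

r = 2; a_0 = 1; a_1 = 8/5; a_2 = 32/35; a_3 = 256/945


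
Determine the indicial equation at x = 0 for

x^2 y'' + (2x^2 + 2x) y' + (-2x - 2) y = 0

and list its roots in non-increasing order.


Divide by x^2 to reach normal form y'' + P_1(x) y' + P_2(x) y = 0 with P_1(x) = 2 + 2/x and P_2(x) = -2/x - 2/x^2.
x = 0 is a singular point because the y'-coefficient 2 + 2/x has a pole at x = 0 and the y-coefficient -2/x - 2/x^2 has a pole at x = 0.
It is a regular singular point because x P_1(x) = p(x) = 2x + 2 and x^2 P_2(x) = q(x) = -2x - 2 are polynomials, hence analytic at x = 0.
p(0) = 2,  q(0) = -2.
Indicial equation: r(r-1) + p(0) r + q(0) = 0, i.e. r^2 + (p(0) - 1) r + q(0) = 0, i.e. r^2 + 1 r - 2 = 0.
Discriminant: (1)^2 - 4(-2) = 9, so r = (-1 ± 3)/2.
Solving: r_1 = 1, r_2 = -2.

indicial: r^2 + 1 r - 2 = 0; roots r_1 = 1, r_2 = -2


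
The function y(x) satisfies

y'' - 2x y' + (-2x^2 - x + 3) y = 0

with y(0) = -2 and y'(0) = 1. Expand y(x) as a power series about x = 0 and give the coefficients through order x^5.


Ansatz: y(x) = sum_{n>=0} a_n x^n, so y'(x) = sum_{n>=1} n a_n x^(n-1) and y''(x) = sum_{n>=2} n(n-1) a_n x^(n-2).
Substitute into P(x) y'' + Q(x) y' + R(x) y = 0 with P(x) = 1, Q(x) = -2x, R(x) = -2x^2 - x + 3, and match powers of x.
Initial conditions: a_0 = -2, a_1 = 1.
Setting the coefficient of each power of x to zero and solving order by order (substituting the coefficients already found):
  x^0: 2 a_2 + 3 a_0 = 0  ->  2 a_2 = -3 a_0 = 6  ->  a_2 = 3
  x^1: 6 a_3 + a_1 - a_0 = 0  ->  6 a_3 = -a_1 + a_0 = -3  ->  a_3 = -1/2
  x^2: 12 a_4 - a_2 - a_1 - 2 a_0 = 0  ->  12 a_4 = a_2 + a_1 + 2 a_0 = 0  ->  a_4 = 0
  x^3: 20 a_5 - 3 a_3 - a_2 - 2 a_1 = 0  ->  20 a_5 = 3 a_3 + a_2 + 2 a_1 = 7/2  ->  a_5 = 7/40
Truncated series: y(x) = -2 + x + 3 x^2 - (1/2) x^3 + (7/40) x^5 + O(x^6).

a_0 = -2; a_1 = 1; a_2 = 3; a_3 = -1/2; a_4 = 0; a_5 = 7/40


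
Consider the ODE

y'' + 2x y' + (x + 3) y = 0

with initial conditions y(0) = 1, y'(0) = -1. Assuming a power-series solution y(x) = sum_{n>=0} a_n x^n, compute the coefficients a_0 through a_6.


Ansatz: y(x) = sum_{n>=0} a_n x^n, so y'(x) = sum_{n>=1} n a_n x^(n-1) and y''(x) = sum_{n>=2} n(n-1) a_n x^(n-2).
Substitute into P(x) y'' + Q(x) y' + R(x) y = 0 with P(x) = 1, Q(x) = 2x, R(x) = x + 3, and match powers of x.
Initial conditions: a_0 = 1, a_1 = -1.
Setting the coefficient of each power of x to zero and solving order by order (substituting the coefficients already found):
  x^0: 2 a_2 + 3 a_0 = 0  ->  2 a_2 = -3 a_0 = -3  ->  a_2 = -3/2
  x^1: 6 a_3 + 5 a_1 + a_0 = 0  ->  6 a_3 = -5 a_1 - a_0 = 4  ->  a_3 = 2/3
  x^2: 12 a_4 + 7 a_2 + a_1 = 0  ->  12 a_4 = -7 a_2 - a_1 = 23/2  ->  a_4 = 23/24
  x^3: 20 a_5 + 9 a_3 + a_2 = 0  ->  20 a_5 = -9 a_3 - a_2 = -9/2  ->  a_5 = -9/40
  x^4: 30 a_6 + 11 a_4 + a_3 = 0  ->  30 a_6 = -11 a_4 - a_3 = -269/24  ->  a_6 = -269/720
Truncated series: y(x) = 1 - x - (3/2) x^2 + (2/3) x^3 + (23/24) x^4 - (9/40) x^5 - (269/720) x^6 + O(x^7).

a_0 = 1; a_1 = -1; a_2 = -3/2; a_3 = 2/3; a_4 = 23/24; a_5 = -9/40; a_6 = -269/720


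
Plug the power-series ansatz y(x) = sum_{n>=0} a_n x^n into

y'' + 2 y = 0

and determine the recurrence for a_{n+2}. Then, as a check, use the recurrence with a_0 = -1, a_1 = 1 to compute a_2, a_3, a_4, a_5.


Substitute y = sum_n a_n x^n into y'' + (const) y = 0.
y''(x) = sum_{n>=0} (n+2)(n+1) a_{n+2} x^n.
The ODE becomes sum_n [(n+2)(n+1) a_{n+2} + 2 a_n] x^n = 0.
Setting each coefficient to zero gives the recurrence:
  (n+2)(n+1) a_{n+2} + 2 a_n = 0,
  a_{n+2} = -2 / ((n+1)(n+2)) a_n.

Check with a_0 = -1, a_1 = 1 (apply the recurrence for n = 0, 1, 2, 3): a_0 = -1, a_1 = 1, a_2 = 1, a_3 = -1/3, a_4 = -1/6, a_5 = 1/30.

a_{n+2} = -2/((n+1)(n+2)) * a_n; check: a_0 = -1, a_1 = 1, a_2 = 1, a_3 = -1/3, a_4 = -1/6, a_5 = 1/30


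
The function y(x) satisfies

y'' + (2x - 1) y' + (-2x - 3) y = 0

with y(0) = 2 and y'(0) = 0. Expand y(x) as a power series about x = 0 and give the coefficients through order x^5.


Ansatz: y(x) = sum_{n>=0} a_n x^n, so y'(x) = sum_{n>=1} n a_n x^(n-1) and y''(x) = sum_{n>=2} n(n-1) a_n x^(n-2).
Substitute into P(x) y'' + Q(x) y' + R(x) y = 0 with P(x) = 1, Q(x) = 2x - 1, R(x) = -2x - 3, and match powers of x.
Initial conditions: a_0 = 2, a_1 = 0.
Setting the coefficient of each power of x to zero and solving order by order (substituting the coefficients already found):
  x^0: 2 a_2 - a_1 - 3 a_0 = 0  ->  2 a_2 = a_1 + 3 a_0 = 6  ->  a_2 = 3
  x^1: 6 a_3 - 2 a_2 - a_1 - 2 a_0 = 0  ->  6 a_3 = 2 a_2 + a_1 + 2 a_0 = 10  ->  a_3 = 5/3
  x^2: 12 a_4 - 3 a_3 + a_2 - 2 a_1 = 0  ->  12 a_4 = 3 a_3 - a_2 + 2 a_1 = 2  ->  a_4 = 1/6
  x^3: 20 a_5 - 4 a_4 + 3 a_3 - 2 a_2 = 0  ->  20 a_5 = 4 a_4 - 3 a_3 + 2 a_2 = 5/3  ->  a_5 = 1/12
Truncated series: y(x) = 2 + 3 x^2 + (5/3) x^3 + (1/6) x^4 + (1/12) x^5 + O(x^6).

a_0 = 2; a_1 = 0; a_2 = 3; a_3 = 5/3; a_4 = 1/6; a_5 = 1/12


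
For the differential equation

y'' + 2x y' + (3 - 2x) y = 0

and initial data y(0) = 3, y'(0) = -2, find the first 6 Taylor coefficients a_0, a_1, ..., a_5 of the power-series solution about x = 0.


Ansatz: y(x) = sum_{n>=0} a_n x^n, so y'(x) = sum_{n>=1} n a_n x^(n-1) and y''(x) = sum_{n>=2} n(n-1) a_n x^(n-2).
Substitute into P(x) y'' + Q(x) y' + R(x) y = 0 with P(x) = 1, Q(x) = 2x, R(x) = 3 - 2x, and match powers of x.
Initial conditions: a_0 = 3, a_1 = -2.
Setting the coefficient of each power of x to zero and solving order by order (substituting the coefficients already found):
  x^0: 2 a_2 + 3 a_0 = 0  ->  2 a_2 = -3 a_0 = -9  ->  a_2 = -9/2
  x^1: 6 a_3 + 5 a_1 - 2 a_0 = 0  ->  6 a_3 = -5 a_1 + 2 a_0 = 16  ->  a_3 = 8/3
  x^2: 12 a_4 + 7 a_2 - 2 a_1 = 0  ->  12 a_4 = -7 a_2 + 2 a_1 = 55/2  ->  a_4 = 55/24
  x^3: 20 a_5 + 9 a_3 - 2 a_2 = 0  ->  20 a_5 = -9 a_3 + 2 a_2 = -33  ->  a_5 = -33/20
Truncated series: y(x) = 3 - 2 x - (9/2) x^2 + (8/3) x^3 + (55/24) x^4 - (33/20) x^5 + O(x^6).

a_0 = 3; a_1 = -2; a_2 = -9/2; a_3 = 8/3; a_4 = 55/24; a_5 = -33/20


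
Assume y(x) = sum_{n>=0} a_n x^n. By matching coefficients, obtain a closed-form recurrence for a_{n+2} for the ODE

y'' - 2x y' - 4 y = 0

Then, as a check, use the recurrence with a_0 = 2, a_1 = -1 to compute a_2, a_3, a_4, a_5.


Substitute y = sum_n a_n x^n.
y''(x) has coefficient (n+2)(n+1) a_{n+2} at x^n;
-2 x y'(x) has coefficient -2 n a_n at x^n (shift);
-4 y(x) has coefficient -4 a_n at x^n.
Matching x^n: (n+2)(n+1) a_{n+2} + (-2n - 4) a_n = 0.
Thus a_{n+2} = (2n + 4) / ((n+1)(n+2)) * a_n.

Check with a_0 = 2, a_1 = -1 (apply the recurrence for n = 0, 1, 2, 3): a_0 = 2, a_1 = -1, a_2 = 4, a_3 = -1, a_4 = 8/3, a_5 = -1/2.

a_(n+2) = (2n + 4) / ((n+1)(n+2)) * a_n; check: a_0 = 2, a_1 = -1, a_2 = 4, a_3 = -1, a_4 = 8/3, a_5 = -1/2


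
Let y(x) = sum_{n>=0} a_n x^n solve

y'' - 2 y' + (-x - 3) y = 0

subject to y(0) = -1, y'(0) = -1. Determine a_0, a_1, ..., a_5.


Ansatz: y(x) = sum_{n>=0} a_n x^n, so y'(x) = sum_{n>=1} n a_n x^(n-1) and y''(x) = sum_{n>=2} n(n-1) a_n x^(n-2).
Substitute into P(x) y'' + Q(x) y' + R(x) y = 0 with P(x) = 1, Q(x) = -2, R(x) = -x - 3, and match powers of x.
Initial conditions: a_0 = -1, a_1 = -1.
Setting the coefficient of each power of x to zero and solving order by order (substituting the coefficients already found):
  x^0: 2 a_2 - 2 a_1 - 3 a_0 = 0  ->  2 a_2 = 2 a_1 + 3 a_0 = -5  ->  a_2 = -5/2
  x^1: 6 a_3 - 4 a_2 - 3 a_1 - a_0 = 0  ->  6 a_3 = 4 a_2 + 3 a_1 + a_0 = -14  ->  a_3 = -7/3
  x^2: 12 a_4 - 6 a_3 - 3 a_2 - a_1 = 0  ->  12 a_4 = 6 a_3 + 3 a_2 + a_1 = -45/2  ->  a_4 = -15/8
  x^3: 20 a_5 - 8 a_4 - 3 a_3 - a_2 = 0  ->  20 a_5 = 8 a_4 + 3 a_3 + a_2 = -49/2  ->  a_5 = -49/40
Truncated series: y(x) = -1 - x - (5/2) x^2 - (7/3) x^3 - (15/8) x^4 - (49/40) x^5 + O(x^6).

a_0 = -1; a_1 = -1; a_2 = -5/2; a_3 = -7/3; a_4 = -15/8; a_5 = -49/40


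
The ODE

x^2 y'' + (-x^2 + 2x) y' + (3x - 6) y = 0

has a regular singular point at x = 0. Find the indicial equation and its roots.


Divide by x^2 to reach normal form y'' + P_1(x) y' + P_2(x) y = 0 with P_1(x) = -1 + 2/x and P_2(x) = 3/x - 6/x^2.
x = 0 is a singular point because the y'-coefficient -1 + 2/x has a pole at x = 0 and the y-coefficient 3/x - 6/x^2 has a pole at x = 0.
It is a regular singular point because x P_1(x) = p(x) = 2 - x and x^2 P_2(x) = q(x) = 3x - 6 are polynomials, hence analytic at x = 0.
p(0) = 2,  q(0) = -6.
Indicial equation: r(r-1) + p(0) r + q(0) = 0, i.e. r^2 + (p(0) - 1) r + q(0) = 0, i.e. r^2 + 1 r - 6 = 0.
Discriminant: (1)^2 - 4(-6) = 25, so r = (-1 ± 5)/2.
Solving: r_1 = 2, r_2 = -3.

indicial: r^2 + 1 r - 6 = 0; roots r_1 = 2, r_2 = -3


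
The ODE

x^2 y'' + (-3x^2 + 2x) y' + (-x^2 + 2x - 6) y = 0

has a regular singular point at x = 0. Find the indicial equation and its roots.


Divide by x^2 to reach normal form y'' + P_1(x) y' + P_2(x) y = 0 with P_1(x) = -3 + 2/x and P_2(x) = -1 + 2/x - 6/x^2.
x = 0 is a singular point because the y'-coefficient -3 + 2/x has a pole at x = 0 and the y-coefficient -1 + 2/x - 6/x^2 has a pole at x = 0.
It is a regular singular point because x P_1(x) = p(x) = 2 - 3x and x^2 P_2(x) = q(x) = -x^2 + 2x - 6 are polynomials, hence analytic at x = 0.
p(0) = 2,  q(0) = -6.
Indicial equation: r(r-1) + p(0) r + q(0) = 0, i.e. r^2 + (p(0) - 1) r + q(0) = 0, i.e. r^2 + 1 r - 6 = 0.
Discriminant: (1)^2 - 4(-6) = 25, so r = (-1 ± 5)/2.
Solving: r_1 = 2, r_2 = -3.

indicial: r^2 + 1 r - 6 = 0; roots r_1 = 2, r_2 = -3


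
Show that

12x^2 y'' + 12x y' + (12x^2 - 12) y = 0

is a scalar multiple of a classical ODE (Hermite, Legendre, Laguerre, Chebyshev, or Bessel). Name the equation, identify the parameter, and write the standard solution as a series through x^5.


All three coefficients share the factor 12; dividing through by 12 gives  x^2 y'' + x y' + (x^2 - 1) y = 0.
This matches the Bessel equation x^2 y'' + x y' + (x^2 - nu^2) y = 0 with nu^2 = 1, so nu = 1; the solution bounded at x = 0 is J_1(x).
Frobenius at x = 0: indicial roots ±nu; for r = nu the recurrence k(k + 2nu) c_k = -c_{k-2} gives the standard series J_nu(x) = sum_{k>=0} (-1)^k / (k! (k+nu)!) (x/2)^(2k+nu). Evaluate the first 3 terms:
  k = 0: (-1)^0 / (0! * 1! * 2^1) x^1 = 1/(1*1*2) x^1 = (1/2) x^1
  k = 1: (-1)^1 / (1! * 2! * 2^3) x^3 = -1/(1*2*8) x^3 = (-1/16) x^3
  k = 2: (-1)^2 / (2! * 3! * 2^5) x^5 = 1/(2*6*32) x^5 = (1/384) x^5
Hence J_1(x) = x^5/384 - x^3/16 + x/2 + ....

J_1(x); series = x^5/384 - x^3/16 + x/2


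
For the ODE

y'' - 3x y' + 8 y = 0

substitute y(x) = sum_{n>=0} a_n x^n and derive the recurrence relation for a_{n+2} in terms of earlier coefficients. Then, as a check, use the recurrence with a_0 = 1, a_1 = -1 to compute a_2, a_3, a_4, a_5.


Substitute y = sum_n a_n x^n.
y''(x) has coefficient (n+2)(n+1) a_{n+2} at x^n;
-3 x y'(x) has coefficient -3 n a_n at x^n (shift);
8 y(x) has coefficient 8 a_n at x^n.
Matching x^n: (n+2)(n+1) a_{n+2} + (-3n + 8) a_n = 0.
Thus a_{n+2} = (3n - 8) / ((n+1)(n+2)) * a_n.

Check with a_0 = 1, a_1 = -1 (apply the recurrence for n = 0, 1, 2, 3): a_0 = 1, a_1 = -1, a_2 = -4, a_3 = 5/6, a_4 = 2/3, a_5 = 1/24.

a_(n+2) = (3n - 8) / ((n+1)(n+2)) * a_n; check: a_0 = 1, a_1 = -1, a_2 = -4, a_3 = 5/6, a_4 = 2/3, a_5 = 1/24


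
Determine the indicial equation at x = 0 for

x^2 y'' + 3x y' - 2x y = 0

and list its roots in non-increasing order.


Divide by x^2 to reach normal form y'' + P_1(x) y' + P_2(x) y = 0 with P_1(x) = 3/x and P_2(x) = -2/x.
x = 0 is a singular point because the y'-coefficient 3/x has a pole at x = 0 and the y-coefficient -2/x has a pole at x = 0.
It is a regular singular point because x P_1(x) = p(x) = 3 and x^2 P_2(x) = q(x) = -2x are polynomials, hence analytic at x = 0.
p(0) = 3,  q(0) = 0.
Indicial equation: r(r-1) + p(0) r + q(0) = 0, i.e. r^2 + (p(0) - 1) r + q(0) = 0, i.e. r^2 + 2 r = 0.
Discriminant: (2)^2 - 4(0) = 4, so r = (-2 ± 2)/2.
Solving: r_1 = 0, r_2 = -2.

indicial: r^2 + 2 r = 0; roots r_1 = 0, r_2 = -2


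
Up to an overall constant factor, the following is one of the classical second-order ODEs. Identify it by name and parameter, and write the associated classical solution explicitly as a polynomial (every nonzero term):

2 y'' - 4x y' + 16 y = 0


All three coefficients share the factor 2; dividing through by 2 gives  y'' - 2x y' + 8 y = 0.
This matches the Hermite equation y'' - 2x y' + 2n y = 0 with 2n = 8, so n = 4; the polynomial solution is H_4(x).
With y = sum_k a_k x^k, matching x^k gives (k+2)(k+1) a_{k+2} = 2(k - n) a_k = 2(k - 4) a_k. The right side vanishes at k = 4, so the series with the parity of 4 terminates at degree 4.
Standard normalization: leading coefficient of H_n is 2^n, so a_4 = 2^4 = 16. Work downward with a_k = (k+1)(k+2) a_{k+2} / (2(k - n)):
  a_2 = (3)(4)(16) / (2(2 - 4)) = 192/(-4) = -48
  a_0 = (1)(2)(-48) / (2(0 - 4)) = -96/(-8) = 12
Hence H_4(x) = 16 x^4 - 48 x^2 + 12.

H_4(x); series = 16 x^4 - 48 x^2 + 12


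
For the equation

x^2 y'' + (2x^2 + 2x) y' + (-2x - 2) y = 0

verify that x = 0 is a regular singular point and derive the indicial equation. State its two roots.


Divide by x^2 to reach normal form y'' + P_1(x) y' + P_2(x) y = 0 with P_1(x) = 2 + 2/x and P_2(x) = -2/x - 2/x^2.
x = 0 is a singular point because the y'-coefficient 2 + 2/x has a pole at x = 0 and the y-coefficient -2/x - 2/x^2 has a pole at x = 0.
It is a regular singular point because x P_1(x) = p(x) = 2x + 2 and x^2 P_2(x) = q(x) = -2x - 2 are polynomials, hence analytic at x = 0.
p(0) = 2,  q(0) = -2.
Indicial equation: r(r-1) + p(0) r + q(0) = 0, i.e. r^2 + (p(0) - 1) r + q(0) = 0, i.e. r^2 + 1 r - 2 = 0.
Discriminant: (1)^2 - 4(-2) = 9, so r = (-1 ± 3)/2.
Solving: r_1 = 1, r_2 = -2.

indicial: r^2 + 1 r - 2 = 0; roots r_1 = 1, r_2 = -2


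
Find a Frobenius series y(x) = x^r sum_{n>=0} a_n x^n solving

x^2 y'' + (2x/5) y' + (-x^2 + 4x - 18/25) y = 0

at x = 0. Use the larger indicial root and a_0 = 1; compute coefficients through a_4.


Write in Frobenius form y'' + (p(x)/x) y' + (q(x)/x^2) y = 0:
  p(x) = 2/5,  q(x) = -x^2 + 4x - 18/25.
Indicial equation: r(r-1) + (2/5) r + (-18/25) = 0 -> roots r_1 = 6/5, r_2 = -3/5.
Take r = r_1 = 6/5. Let y(x) = x^r sum_{n>=0} a_n x^n with a_0 = 1.
Substitute y = x^r sum a_n x^n and match x^{r+n}. The recurrence is
  D(n) a_n + 4 a_{n-1} - 1 a_{n-2} = 0,  where D(n) = (r+n)(r+n-1) + (2/5)(r+n) + (-18/25).
  a_n = [-4 a_{n-1} + 1 a_{n-2}] / D(n).
Since the indicial polynomial factors as (r - r_1)(r - r_2), D(n) = (r_1 + n - r_1)(r_1 + n - r_2) = n(n + 9/5).
Evaluating step by step (a_0 = 1):
  n = 1: D(1) = 1(1 + 9/5) = 14/5; numerator = -4(1) = -4; a_1 = (-4)/(14/5) = -10/7
  n = 2: D(2) = 2(2 + 9/5) = 38/5; numerator = -4(-10/7) + 1(1) = 47/7; a_2 = (47/7)/(38/5) = 235/266
  n = 3: D(3) = 3(3 + 9/5) = 72/5; numerator = -4(235/266) + 1(-10/7) = -660/133; a_3 = (-660/133)/(72/5) = -275/798
  n = 4: D(4) = 4(4 + 9/5) = 116/5; numerator = -4(-275/798) + 1(235/266) = 95/42; a_4 = (95/42)/(116/5) = 475/4872

r = 6/5; a_0 = 1; a_1 = -10/7; a_2 = 235/266; a_3 = -275/798; a_4 = 475/4872


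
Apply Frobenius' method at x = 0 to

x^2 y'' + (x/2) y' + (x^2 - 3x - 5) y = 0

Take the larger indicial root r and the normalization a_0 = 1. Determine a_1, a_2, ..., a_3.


Write in Frobenius form y'' + (p(x)/x) y' + (q(x)/x^2) y = 0:
  p(x) = 1/2,  q(x) = x^2 - 3x - 5.
Indicial equation: r(r-1) + (1/2) r + (-5) = 0 -> roots r_1 = 5/2, r_2 = -2.
Take r = r_1 = 5/2. Let y(x) = x^r sum_{n>=0} a_n x^n with a_0 = 1.
Substitute y = x^r sum a_n x^n and match x^{r+n}. The recurrence is
  D(n) a_n - 3 a_{n-1} + 1 a_{n-2} = 0,  where D(n) = (r+n)(r+n-1) + (1/2)(r+n) + (-5).
  a_n = [3 a_{n-1} - 1 a_{n-2}] / D(n).
Since the indicial polynomial factors as (r - r_1)(r - r_2), D(n) = (r_1 + n - r_1)(r_1 + n - r_2) = n(n + 9/2).
Evaluating step by step (a_0 = 1):
  n = 1: D(1) = 1(1 + 9/2) = 11/2; numerator = 3(1) = 3; a_1 = (3)/(11/2) = 6/11
  n = 2: D(2) = 2(2 + 9/2) = 13; numerator = 3(6/11) - 1(1) = 7/11; a_2 = (7/11)/(13) = 7/143
  n = 3: D(3) = 3(3 + 9/2) = 45/2; numerator = 3(7/143) - 1(6/11) = -57/143; a_3 = (-57/143)/(45/2) = -38/2145

r = 5/2; a_0 = 1; a_1 = 6/11; a_2 = 7/143; a_3 = -38/2145


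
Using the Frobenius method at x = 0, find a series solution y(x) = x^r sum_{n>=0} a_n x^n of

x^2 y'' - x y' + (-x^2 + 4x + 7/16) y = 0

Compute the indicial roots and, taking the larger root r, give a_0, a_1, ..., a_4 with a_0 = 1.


Write in Frobenius form y'' + (p(x)/x) y' + (q(x)/x^2) y = 0:
  p(x) = -1,  q(x) = -x^2 + 4x + 7/16.
Indicial equation: r(r-1) + (-1) r + (7/16) = 0 -> roots r_1 = 7/4, r_2 = 1/4.
Take r = r_1 = 7/4. Let y(x) = x^r sum_{n>=0} a_n x^n with a_0 = 1.
Substitute y = x^r sum a_n x^n and match x^{r+n}. The recurrence is
  D(n) a_n + 4 a_{n-1} - 1 a_{n-2} = 0,  where D(n) = (r+n)(r+n-1) + (-1)(r+n) + (7/16).
  a_n = [-4 a_{n-1} + 1 a_{n-2}] / D(n).
Since the indicial polynomial factors as (r - r_1)(r - r_2), D(n) = (r_1 + n - r_1)(r_1 + n - r_2) = n(n + 3/2).
Evaluating step by step (a_0 = 1):
  n = 1: D(1) = 1(1 + 3/2) = 5/2; numerator = -4(1) = -4; a_1 = (-4)/(5/2) = -8/5
  n = 2: D(2) = 2(2 + 3/2) = 7; numerator = -4(-8/5) + 1(1) = 37/5; a_2 = (37/5)/(7) = 37/35
  n = 3: D(3) = 3(3 + 3/2) = 27/2; numerator = -4(37/35) + 1(-8/5) = -204/35; a_3 = (-204/35)/(27/2) = -136/315
  n = 4: D(4) = 4(4 + 3/2) = 22; numerator = -4(-136/315) + 1(37/35) = 877/315; a_4 = (877/315)/(22) = 877/6930

r = 7/4; a_0 = 1; a_1 = -8/5; a_2 = 37/35; a_3 = -136/315; a_4 = 877/6930


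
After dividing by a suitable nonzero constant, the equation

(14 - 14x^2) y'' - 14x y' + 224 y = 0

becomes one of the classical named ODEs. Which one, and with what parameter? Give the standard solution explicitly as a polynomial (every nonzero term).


All three coefficients share the factor 14; dividing through by 14 gives  (1 - x^2) y'' - x y' + 16 y = 0.
This matches the Chebyshev equation (1 - x^2) y'' - x y' + n^2 y = 0 (note the -x y' term, not -2x y') with n^2 = 16, so n = 4; the polynomial solution is T_4(x).
With y = sum_k a_k x^k, matching x^k gives (k+2)(k+1) a_{k+2} = (k^2 - n^2) a_k = (k - 4)(k + 4) a_k. The right side vanishes at k = 4, so the series with the parity of 4 terminates at degree 4.
Standard normalization: leading coefficient of T_n is 2^(n-1), so a_4 = 2^3 = 8. Work downward with a_k = (k+1)(k+2) a_{k+2} / ((k - 4)(k + 4)):
  a_2 = (3)(4)(8) / ((2 - 4)(2 + 4)) = 96/(-12) = -8
  a_0 = (1)(2)(-8) / ((0 - 4)(0 + 4)) = -16/(-16) = 1
Hence T_4(x) = 8 x^4 - 8 x^2 + 1.

T_4(x); series = 8 x^4 - 8 x^2 + 1


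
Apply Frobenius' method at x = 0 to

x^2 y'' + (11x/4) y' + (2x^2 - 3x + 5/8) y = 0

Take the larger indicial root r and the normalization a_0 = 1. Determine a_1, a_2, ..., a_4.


Write in Frobenius form y'' + (p(x)/x) y' + (q(x)/x^2) y = 0:
  p(x) = 11/4,  q(x) = 2x^2 - 3x + 5/8.
Indicial equation: r(r-1) + (11/4) r + (5/8) = 0 -> roots r_1 = -1/2, r_2 = -5/4.
Take r = r_1 = -1/2. Let y(x) = x^r sum_{n>=0} a_n x^n with a_0 = 1.
Substitute y = x^r sum a_n x^n and match x^{r+n}. The recurrence is
  D(n) a_n - 3 a_{n-1} + 2 a_{n-2} = 0,  where D(n) = (r+n)(r+n-1) + (11/4)(r+n) + (5/8).
  a_n = [3 a_{n-1} - 2 a_{n-2}] / D(n).
Since the indicial polynomial factors as (r - r_1)(r - r_2), D(n) = (r_1 + n - r_1)(r_1 + n - r_2) = n(n + 3/4).
Evaluating step by step (a_0 = 1):
  n = 1: D(1) = 1(1 + 3/4) = 7/4; numerator = 3(1) = 3; a_1 = (3)/(7/4) = 12/7
  n = 2: D(2) = 2(2 + 3/4) = 11/2; numerator = 3(12/7) - 2(1) = 22/7; a_2 = (22/7)/(11/2) = 4/7
  n = 3: D(3) = 3(3 + 3/4) = 45/4; numerator = 3(4/7) - 2(12/7) = -12/7; a_3 = (-12/7)/(45/4) = -16/105
  n = 4: D(4) = 4(4 + 3/4) = 19; numerator = 3(-16/105) - 2(4/7) = -8/5; a_4 = (-8/5)/(19) = -8/95

r = -1/2; a_0 = 1; a_1 = 12/7; a_2 = 4/7; a_3 = -16/105; a_4 = -8/95


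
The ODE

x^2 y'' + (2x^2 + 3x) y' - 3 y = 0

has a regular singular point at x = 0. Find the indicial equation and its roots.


Divide by x^2 to reach normal form y'' + P_1(x) y' + P_2(x) y = 0 with P_1(x) = 2 + 3/x and P_2(x) = -3/x^2.
x = 0 is a singular point because the y'-coefficient 2 + 3/x has a pole at x = 0 and the y-coefficient -3/x^2 has a pole at x = 0.
It is a regular singular point because x P_1(x) = p(x) = 2x + 3 and x^2 P_2(x) = q(x) = -3 are polynomials, hence analytic at x = 0.
p(0) = 3,  q(0) = -3.
Indicial equation: r(r-1) + p(0) r + q(0) = 0, i.e. r^2 + (p(0) - 1) r + q(0) = 0, i.e. r^2 + 2 r - 3 = 0.
Discriminant: (2)^2 - 4(-3) = 16, so r = (-2 ± 4)/2.
Solving: r_1 = 1, r_2 = -3.

indicial: r^2 + 2 r - 3 = 0; roots r_1 = 1, r_2 = -3


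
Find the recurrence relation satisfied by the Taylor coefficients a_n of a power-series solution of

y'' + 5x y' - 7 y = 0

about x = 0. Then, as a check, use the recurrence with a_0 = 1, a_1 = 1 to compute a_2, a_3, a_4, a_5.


Substitute y = sum_n a_n x^n.
y''(x) has coefficient (n+2)(n+1) a_{n+2} at x^n;
5 x y'(x) has coefficient 5 n a_n at x^n (shift);
-7 y(x) has coefficient -7 a_n at x^n.
Matching x^n: (n+2)(n+1) a_{n+2} + (5n - 7) a_n = 0.
Thus a_{n+2} = (-5n + 7) / ((n+1)(n+2)) * a_n.

Check with a_0 = 1, a_1 = 1 (apply the recurrence for n = 0, 1, 2, 3): a_0 = 1, a_1 = 1, a_2 = 7/2, a_3 = 1/3, a_4 = -7/8, a_5 = -2/15.

a_(n+2) = (-5n + 7) / ((n+1)(n+2)) * a_n; check: a_0 = 1, a_1 = 1, a_2 = 7/2, a_3 = 1/3, a_4 = -7/8, a_5 = -2/15


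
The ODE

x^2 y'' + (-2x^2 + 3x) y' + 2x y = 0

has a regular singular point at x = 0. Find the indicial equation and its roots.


Divide by x^2 to reach normal form y'' + P_1(x) y' + P_2(x) y = 0 with P_1(x) = -2 + 3/x and P_2(x) = 2/x.
x = 0 is a singular point because the y'-coefficient -2 + 3/x has a pole at x = 0 and the y-coefficient 2/x has a pole at x = 0.
It is a regular singular point because x P_1(x) = p(x) = 3 - 2x and x^2 P_2(x) = q(x) = 2x are polynomials, hence analytic at x = 0.
p(0) = 3,  q(0) = 0.
Indicial equation: r(r-1) + p(0) r + q(0) = 0, i.e. r^2 + (p(0) - 1) r + q(0) = 0, i.e. r^2 + 2 r = 0.
Discriminant: (2)^2 - 4(0) = 4, so r = (-2 ± 2)/2.
Solving: r_1 = 0, r_2 = -2.

indicial: r^2 + 2 r = 0; roots r_1 = 0, r_2 = -2


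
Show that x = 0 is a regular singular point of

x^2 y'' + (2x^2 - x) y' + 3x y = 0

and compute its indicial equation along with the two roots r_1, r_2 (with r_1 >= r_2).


Divide by x^2 to reach normal form y'' + P_1(x) y' + P_2(x) y = 0 with P_1(x) = 2 - 1/x and P_2(x) = 3/x.
x = 0 is a singular point because the y'-coefficient 2 - 1/x has a pole at x = 0 and the y-coefficient 3/x has a pole at x = 0.
It is a regular singular point because x P_1(x) = p(x) = 2x - 1 and x^2 P_2(x) = q(x) = 3x are polynomials, hence analytic at x = 0.
p(0) = -1,  q(0) = 0.
Indicial equation: r(r-1) + p(0) r + q(0) = 0, i.e. r^2 + (p(0) - 1) r + q(0) = 0, i.e. r^2 - 2 r = 0.
Discriminant: (-2)^2 - 4(0) = 4, so r = (2 ± 2)/2.
Solving: r_1 = 2, r_2 = 0.

indicial: r^2 - 2 r = 0; roots r_1 = 2, r_2 = 0


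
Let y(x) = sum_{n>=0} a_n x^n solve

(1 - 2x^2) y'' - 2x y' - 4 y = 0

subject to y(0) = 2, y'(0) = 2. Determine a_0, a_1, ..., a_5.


Ansatz: y(x) = sum_{n>=0} a_n x^n, so y'(x) = sum_{n>=1} n a_n x^(n-1) and y''(x) = sum_{n>=2} n(n-1) a_n x^(n-2).
Substitute into P(x) y'' + Q(x) y' + R(x) y = 0 with P(x) = 1 - 2x^2, Q(x) = -2x, R(x) = -4, and match powers of x.
Initial conditions: a_0 = 2, a_1 = 2.
Setting the coefficient of each power of x to zero and solving order by order (substituting the coefficients already found):
  x^0: 2 a_2 - 4 a_0 = 0  ->  2 a_2 = 4 a_0 = 8  ->  a_2 = 4
  x^1: 6 a_3 - 6 a_1 = 0  ->  6 a_3 = 6 a_1 = 12  ->  a_3 = 2
  x^2: 12 a_4 - 12 a_2 = 0  ->  12 a_4 = 12 a_2 = 48  ->  a_4 = 4
  x^3: 20 a_5 - 22 a_3 = 0  ->  20 a_5 = 22 a_3 = 44  ->  a_5 = 11/5
Truncated series: y(x) = 2 + 2 x + 4 x^2 + 2 x^3 + 4 x^4 + (11/5) x^5 + O(x^6).

a_0 = 2; a_1 = 2; a_2 = 4; a_3 = 2; a_4 = 4; a_5 = 11/5


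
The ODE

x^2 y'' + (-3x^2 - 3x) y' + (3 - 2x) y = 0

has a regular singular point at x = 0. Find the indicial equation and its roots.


Divide by x^2 to reach normal form y'' + P_1(x) y' + P_2(x) y = 0 with P_1(x) = -3 - 3/x and P_2(x) = -2/x + 3/x^2.
x = 0 is a singular point because the y'-coefficient -3 - 3/x has a pole at x = 0 and the y-coefficient -2/x + 3/x^2 has a pole at x = 0.
It is a regular singular point because x P_1(x) = p(x) = -3x - 3 and x^2 P_2(x) = q(x) = 3 - 2x are polynomials, hence analytic at x = 0.
p(0) = -3,  q(0) = 3.
Indicial equation: r(r-1) + p(0) r + q(0) = 0, i.e. r^2 + (p(0) - 1) r + q(0) = 0, i.e. r^2 - 4 r + 3 = 0.
Discriminant: (-4)^2 - 4(3) = 4, so r = (4 ± 2)/2.
Solving: r_1 = 3, r_2 = 1.

indicial: r^2 - 4 r + 3 = 0; roots r_1 = 3, r_2 = 1
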